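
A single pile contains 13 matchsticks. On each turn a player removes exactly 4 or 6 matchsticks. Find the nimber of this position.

0

Grundy values for subtraction set {4, 6}:
g(0) = mex{} = 0
g(1) = mex{} = 0
g(2) = mex{} = 0
g(3) = mex{} = 0
g(4) = mex{0} = 1
g(5) = mex{0} = 1
g(6) = mex{0} = 1
g(7) = mex{0} = 1
g(8) = mex{0,1} = 2
g(9) = mex{0,1} = 2
g(10) = mex{1} = 0
g(11) = mex{1} = 0
g(12) = mex{1,2} = 0
g(13) = mex{1,2} = 0
So g(13) = 0.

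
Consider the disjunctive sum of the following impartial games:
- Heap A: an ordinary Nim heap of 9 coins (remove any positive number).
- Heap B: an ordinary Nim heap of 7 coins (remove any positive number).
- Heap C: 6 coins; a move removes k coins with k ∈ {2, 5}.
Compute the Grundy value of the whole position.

15

Heap A is a plain Nim heap of size 9, so its Grundy value is 9.
Heap B is a plain Nim heap of size 7, so its Grundy value is 7.
For heap C, compute g(0), g(1), … with moves {2, 5}:
k:     0  1  2  3  4  5  6
g(k):  0  0  1  1  0  2  1
So g(6) = 1.
The value of a disjunctive sum is the nim-sum of the parts.
Combined value = 9 XOR 7 XOR 1 = 15.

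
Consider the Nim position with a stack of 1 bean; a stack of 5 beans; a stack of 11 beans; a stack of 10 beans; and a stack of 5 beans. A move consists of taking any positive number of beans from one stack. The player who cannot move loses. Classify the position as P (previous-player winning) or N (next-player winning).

P-position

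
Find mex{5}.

0

0 is not in the set, so the mex is 0.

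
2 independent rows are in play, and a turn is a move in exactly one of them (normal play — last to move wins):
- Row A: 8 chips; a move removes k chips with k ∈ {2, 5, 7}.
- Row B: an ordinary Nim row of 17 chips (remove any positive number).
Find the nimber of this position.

Build the Grundy sequence for row A with g(k) = mex{g(k−s) : s ∈ {2, 5, 7}, s ≤ k}:
g(0) = mex{} = 0
g(1) = mex{} = 0
g(2) = mex{0} = 1
g(3) = mex{0} = 1
g(4) = mex{1} = 0
g(5) = mex{0,1} = 2
g(6) = mex{0} = 1
g(7) = mex{0,1,2} = 3
g(8) = mex{0,1} = 2
So g(8) = 2.
Row B is a plain Nim row of size 17, so its Grundy value is 17.
By the Sprague-Grundy theorem, the Grundy value of a sum of independent games is the XOR of the component values.
Combined value = 2 ⊕ 17 = 19.

19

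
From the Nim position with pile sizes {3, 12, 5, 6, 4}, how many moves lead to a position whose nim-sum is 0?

1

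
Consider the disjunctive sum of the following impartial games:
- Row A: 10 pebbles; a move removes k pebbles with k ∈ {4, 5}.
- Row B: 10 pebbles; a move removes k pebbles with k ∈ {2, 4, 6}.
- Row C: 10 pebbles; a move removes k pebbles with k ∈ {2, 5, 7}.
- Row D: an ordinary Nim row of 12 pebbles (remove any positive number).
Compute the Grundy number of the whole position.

13

Build the Grundy sequence for row A with g(k) = mex{g(k−s) : s ∈ {4, 5}, s ≤ k}:
g(0) = mex{} = 0
g(1) = mex{} = 0
g(2) = mex{} = 0
g(3) = mex{} = 0
g(4) = mex{0} = 1
g(5) = mex{0} = 1
g(6) = mex{0} = 1
g(7) = mex{0} = 1
g(8) = mex{0,1} = 2
g(9) = mex{1} = 0
g(10) = mex{1} = 0
So g(10) = 0.
Grundy values for row B (subtraction set {2, 4, 6}):
k:     0  1  2  3  4  5  6  7  8  9 10
g(k):  0  0  1  1  2  2  3  3  0  0  1
So g(10) = 1.
Grundy values for row C (subtraction set {2, 5, 7}):
g(0) = mex{} = 0
g(1) = mex{} = 0
g(2) = mex{0} = 1
g(3) = mex{0} = 1
g(4) = mex{1} = 0
g(5) = mex{0,1} = 2
g(6) = mex{0} = 1
g(7) = mex{0,1,2} = 3
g(8) = mex{0,1} = 2
g(9) = mex{0,1,3} = 2
g(10) = mex{1,2} = 0
So g(10) = 0.
Row D is a plain Nim row of size 12, so its Grundy value is 12.
The value of a disjunctive sum is the nim-sum of the parts.
Combined value = 0 XOR 1 XOR 0 XOR 12 = 13.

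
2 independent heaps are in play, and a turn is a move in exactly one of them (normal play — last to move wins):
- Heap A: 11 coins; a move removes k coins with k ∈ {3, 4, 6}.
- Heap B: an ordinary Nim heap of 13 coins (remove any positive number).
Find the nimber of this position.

13

Build the Grundy sequence for heap A with g(k) = mex{g(k−s) : s ∈ {3, 4, 6}, s ≤ k}:
k:     0  1  2  3  4  5  6  7  8  9 10 11
g(k):  0  0  0  1  1  1  2  2  2  0  0  0
So g(11) = 0.
Heap B is a plain Nim heap of size 13, so its Grundy value is 13.
By the Sprague-Grundy theorem, the Grundy value of a sum of independent games is the XOR of the component values.
Combined value = 0 XOR 13 = 13.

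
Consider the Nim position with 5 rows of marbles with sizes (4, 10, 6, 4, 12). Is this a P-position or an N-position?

Nim-sum: 4 ⊕ 10 ⊕ 6 ⊕ 4 ⊕ 12 = 0.
The nim-sum is 0, so this is a P-position: the player to move is in a losing position under optimal play.

P-position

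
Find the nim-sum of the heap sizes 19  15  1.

Compute the nim-sum pairwise:
19 ⊕ 15 = 28
28 ⊕ 1 = 29

29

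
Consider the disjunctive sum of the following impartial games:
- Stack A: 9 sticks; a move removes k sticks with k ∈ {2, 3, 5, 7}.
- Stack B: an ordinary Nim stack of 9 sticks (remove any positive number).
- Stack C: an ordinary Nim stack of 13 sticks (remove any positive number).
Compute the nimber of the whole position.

4

Build the Grundy sequence for stack A with g(k) = mex{g(k−s) : s ∈ {2, 3, 5, 7}, s ≤ k}:
k:     0  1  2  3  4  5  6  7  8  9
g(k):  0  0  1  1  2  2  3  3  4  0
So g(9) = 0.
Stack B is a plain Nim stack of size 9, so its Grundy value is 9.
Stack C is a plain Nim stack of size 13, so its Grundy value is 13.
The value of a disjunctive sum is the nim-sum of the parts.
Combined value = 0 XOR 9 XOR 13 = 4.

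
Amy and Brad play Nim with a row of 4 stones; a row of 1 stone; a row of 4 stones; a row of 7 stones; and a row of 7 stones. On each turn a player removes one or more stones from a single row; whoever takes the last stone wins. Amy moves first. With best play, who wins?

Amy wins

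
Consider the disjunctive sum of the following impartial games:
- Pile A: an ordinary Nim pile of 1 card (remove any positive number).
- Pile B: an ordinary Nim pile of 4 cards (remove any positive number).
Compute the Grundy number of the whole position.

5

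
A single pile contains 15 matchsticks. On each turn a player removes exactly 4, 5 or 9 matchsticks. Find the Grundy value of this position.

Build the Grundy sequence with g(k) = mex{g(k−s) : s ∈ {4, 5, 9}, s ≤ k}:
k:     0  1  2  3  4  5  6  7  8  9 10 11 12 13 14 15
g(k):  0  0  0  0  1  1  1  1  2  2  2  2  3  0  0  0
So g(15) = 0.

0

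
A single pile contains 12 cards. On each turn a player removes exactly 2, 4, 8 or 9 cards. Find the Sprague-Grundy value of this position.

Compute g(0), g(1), … for moves {2, 4, 8, 9}:
g(0) = mex{} = 0
g(1) = mex{} = 0
g(2) = mex{0} = 1
g(3) = mex{0} = 1
g(4) = mex{0,1} = 2
g(5) = mex{0,1} = 2
g(6) = mex{1,2} = 0
g(7) = mex{1,2} = 0
g(8) = mex{0,2} = 1
g(9) = mex{0,2} = 1
g(10) = mex{0,1} = 2
g(11) = mex{0,1} = 2
g(12) = mex{1,2} = 0
So g(12) = 0.

0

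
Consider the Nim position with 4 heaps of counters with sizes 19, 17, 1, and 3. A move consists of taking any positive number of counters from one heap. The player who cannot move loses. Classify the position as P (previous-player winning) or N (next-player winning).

P-position

Compute the nim-sum pairwise:
19 ^ 17 = 2
2 ^ 1 = 3
3 ^ 3 = 0
The nim-sum is 0, so this is a P-position: the player to move is in a losing position under optimal play.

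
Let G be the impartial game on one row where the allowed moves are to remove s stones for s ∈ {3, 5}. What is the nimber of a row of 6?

2

Compute g(0), g(1), … for moves {3, 5}:
g(0) = mex{} = 0
g(1) = mex{} = 0
g(2) = mex{} = 0
g(3) = mex{0} = 1
g(4) = mex{0} = 1
g(5) = mex{0} = 1
g(6) = mex{0,1} = 2
So g(6) = 2.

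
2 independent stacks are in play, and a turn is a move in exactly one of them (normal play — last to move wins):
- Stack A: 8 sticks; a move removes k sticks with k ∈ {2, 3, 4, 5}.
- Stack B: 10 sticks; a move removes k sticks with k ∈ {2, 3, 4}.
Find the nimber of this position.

2

For stack A, compute g(0), g(1), … with moves {2, 3, 4, 5}:
g(0) = mex{} = 0
g(1) = mex{} = 0
g(2) = mex{0} = 1
g(3) = mex{0} = 1
g(4) = mex{0,1} = 2
g(5) = mex{0,1} = 2
g(6) = mex{0,1,2} = 3
g(7) = mex{1,2} = 0
g(8) = mex{1,2,3} = 0
So g(8) = 0.
For stack B, compute g(0), g(1), … with moves {2, 3, 4}:
g(0) = mex{} = 0
g(1) = mex{} = 0
g(2) = mex{0} = 1
g(3) = mex{0} = 1
g(4) = mex{0,1} = 2
g(5) = mex{0,1} = 2
g(6) = mex{1,2} = 0
g(7) = mex{1,2} = 0
g(8) = mex{0,2} = 1
g(9) = mex{0,2} = 1
g(10) = mex{0,1} = 2
So g(10) = 2.
By the Sprague-Grundy theorem, the Grundy value of a sum of independent games is the XOR of the component values.
Combined value = 0 ⊕ 2 = 2.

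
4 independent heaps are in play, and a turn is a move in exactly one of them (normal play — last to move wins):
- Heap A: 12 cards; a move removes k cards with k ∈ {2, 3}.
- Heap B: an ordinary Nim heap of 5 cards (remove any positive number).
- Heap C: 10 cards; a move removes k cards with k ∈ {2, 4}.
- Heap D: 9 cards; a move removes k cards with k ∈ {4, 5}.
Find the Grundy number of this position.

Build the Grundy sequence for heap A with g(k) = mex{g(k−s) : s ∈ {2, 3}, s ≤ k}:
k:     0  1  2  3  4  5  6  7  8  9 10 11 12
g(k):  0  0  1  1  2  0  0  1  1  2  0  0  1
So g(12) = 1.
Heap B is a plain Nim heap of size 5, so its Grundy value is 5.
For heap C, compute g(0), g(1), … with moves {2, 4}:
k:     0  1  2  3  4  5  6  7  8  9 10
g(k):  0  0  1  1  2  2  0  0  1  1  2
So g(10) = 2.
Grundy values for heap D (subtraction set {4, 5}):
k:     0  1  2  3  4  5  6  7  8  9
g(k):  0  0  0  0  1  1  1  1  2  0
So g(9) = 0.
The value of a disjunctive sum is the nim-sum of the parts.
Combined value = 1 XOR 5 XOR 2 XOR 0 = 6.

6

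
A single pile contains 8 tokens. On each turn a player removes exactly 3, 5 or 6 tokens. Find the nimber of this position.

2

Build the Grundy sequence with g(k) = mex{g(k−s) : s ∈ {3, 5, 6}, s ≤ k}:
k:     0  1  2  3  4  5  6  7  8
g(k):  0  0  0  1  1  1  2  2  2
So g(8) = 2.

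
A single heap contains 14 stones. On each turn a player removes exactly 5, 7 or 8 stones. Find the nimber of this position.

Compute g(0), g(1), … for moves {5, 7, 8}:
g(0) = mex{} = 0
g(1) = mex{} = 0
g(2) = mex{} = 0
g(3) = mex{} = 0
g(4) = mex{} = 0
g(5) = mex{0} = 1
g(6) = mex{0} = 1
g(7) = mex{0} = 1
g(8) = mex{0} = 1
g(9) = mex{0} = 1
g(10) = mex{0,1} = 2
g(11) = mex{0,1} = 2
g(12) = mex{0,1} = 2
g(13) = mex{1} = 0
g(14) = mex{1} = 0
So g(14) = 0.

0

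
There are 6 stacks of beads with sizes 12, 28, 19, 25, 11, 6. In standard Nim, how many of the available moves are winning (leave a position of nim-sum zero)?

3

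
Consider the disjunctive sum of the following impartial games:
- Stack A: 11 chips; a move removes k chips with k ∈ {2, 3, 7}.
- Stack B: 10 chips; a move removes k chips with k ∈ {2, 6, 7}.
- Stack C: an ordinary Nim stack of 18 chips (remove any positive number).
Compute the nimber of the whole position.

17

Build the Grundy sequence for stack A with g(k) = mex{g(k−s) : s ∈ {2, 3, 7}, s ≤ k}:
k:     0  1  2  3  4  5  6  7  8  9 10 11
g(k):  0  0  1  1  2  0  0  1  1  2  0  0
So g(11) = 0.
For stack B, compute g(0), g(1), … with moves {2, 6, 7}:
k:     0  1  2  3  4  5  6  7  8  9 10
g(k):  0  0  1  1  0  0  1  1  2  0  3
So g(10) = 3.
Stack C is a plain Nim stack of size 18, so its Grundy value is 18.
The value of a disjunctive sum is the nim-sum of the parts.
Combined value = 0 XOR 3 XOR 18 = 17.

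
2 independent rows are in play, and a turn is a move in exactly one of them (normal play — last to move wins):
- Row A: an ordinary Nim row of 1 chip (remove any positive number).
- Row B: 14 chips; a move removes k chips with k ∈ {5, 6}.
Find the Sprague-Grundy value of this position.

1

Row A is a plain Nim row of size 1, so its Grundy value is 1.
For row B, compute g(0), g(1), … with moves {5, 6}:
k:     0  1  2  3  4  5  6  7  8  9 10 11 12 13 14
g(k):  0  0  0  0  0  1  1  1  1  1  2  0  0  0  0
So g(14) = 0.
The value of a disjunctive sum is the nim-sum of the parts.
Combined value = 1 XOR 0 = 1.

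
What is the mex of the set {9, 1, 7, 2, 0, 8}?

3

The values 0, 1, 2 are all present; 3 is the first non-negative integer missing from the set.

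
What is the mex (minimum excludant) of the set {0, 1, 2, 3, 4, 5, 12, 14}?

6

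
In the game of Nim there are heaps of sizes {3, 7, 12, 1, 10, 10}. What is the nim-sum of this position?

Compute the nim-sum pairwise:
3 ^ 7 = 4
4 ^ 12 = 8
8 ^ 1 = 9
9 ^ 10 = 3
3 ^ 10 = 9

9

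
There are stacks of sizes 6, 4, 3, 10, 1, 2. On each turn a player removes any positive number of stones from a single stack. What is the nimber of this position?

8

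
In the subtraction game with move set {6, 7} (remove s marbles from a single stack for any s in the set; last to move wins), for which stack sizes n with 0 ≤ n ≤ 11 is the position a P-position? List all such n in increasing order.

0, 1, 2, 3, 4, 5

Build the Grundy sequence with g(k) = mex{g(k−s) : s ∈ {6, 7}, s ≤ k}:
k:     0  1  2  3  4  5  6  7  8  9 10 11
g(k):  0  0  0  0  0  0  1  1  1  1  1  1
The P-positions (g = 0) in 0..11 are 0, 1, 2, 3, 4, 5.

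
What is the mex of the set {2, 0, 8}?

1

0 is in the set but 1 is not, so the mex is 1.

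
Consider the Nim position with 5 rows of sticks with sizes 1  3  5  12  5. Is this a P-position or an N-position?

Compute the nim-sum pairwise:
1 XOR 3 = 2
2 XOR 5 = 7
7 XOR 12 = 11
11 XOR 5 = 14
The nim-sum is 14 ≠ 0, so this is an N-position: the player to move can win.

N-position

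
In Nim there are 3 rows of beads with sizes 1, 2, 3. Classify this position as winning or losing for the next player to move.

Bitwise XOR of the heap sizes:
  01  (1)
  10  (2)
  11  (3)
  --
  00  (0)
The nim-sum is 0, so this is a P-position: the player to move is in a losing position under optimal play.

Losing position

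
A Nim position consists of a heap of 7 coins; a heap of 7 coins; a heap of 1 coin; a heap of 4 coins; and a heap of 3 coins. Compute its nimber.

6

Bitwise XOR of the heap sizes:
  111  (7)
  111  (7)
  001  (1)
  100  (4)
  011  (3)
  ---
  110  (6)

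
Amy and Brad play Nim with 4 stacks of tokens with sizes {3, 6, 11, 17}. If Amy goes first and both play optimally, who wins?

Amy wins

Compute the nim-sum pairwise:
3 ^ 6 = 5
5 ^ 11 = 14
14 ^ 17 = 31
The nim-sum is 31 ≠ 0, so this is an N-position: the player to move can win; Amy has a winning move.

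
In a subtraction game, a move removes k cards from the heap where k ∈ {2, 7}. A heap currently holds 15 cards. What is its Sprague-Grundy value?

Compute g(0), g(1), … for moves {2, 7}:
k:     0  1  2  3  4  5  6  7  8  9 10 11 12 13 14 15
g(k):  0  0  1  1  0  0  1  1  2  0  0  1  1  0  0  1
So g(15) = 1.

1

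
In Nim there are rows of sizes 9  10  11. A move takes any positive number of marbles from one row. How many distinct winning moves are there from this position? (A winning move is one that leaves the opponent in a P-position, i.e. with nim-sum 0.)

3

Nim-sum: 9 ^ 10 ^ 11 = 8.
The overall nim-sum is X = 8. A row of size p has a winning move iff p XOR X < p (reduce it to p XOR X).
  9: 9 XOR 8 = 1 < 9 — winning move (to 1).
  10: 10 XOR 8 = 2 < 10 — winning move (to 2).
  11: 11 XOR 8 = 3 < 11 — winning move (to 3).
That gives 3 winning moves.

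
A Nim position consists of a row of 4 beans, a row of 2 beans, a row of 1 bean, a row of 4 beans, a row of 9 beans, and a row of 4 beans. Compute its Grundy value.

Bitwise XOR of the heap sizes:
  0100  (4)
  0010  (2)
  0001  (1)
  0100  (4)
  1001  (9)
  0100  (4)
  ----
  1110  (14)

14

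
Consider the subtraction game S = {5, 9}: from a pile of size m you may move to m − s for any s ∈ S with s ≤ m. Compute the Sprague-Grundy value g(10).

2

Compute g(0), g(1), … for moves {5, 9}:
g(0) = mex{} = 0
g(1) = mex{} = 0
g(2) = mex{} = 0
g(3) = mex{} = 0
g(4) = mex{} = 0
g(5) = mex{0} = 1
g(6) = mex{0} = 1
g(7) = mex{0} = 1
g(8) = mex{0} = 1
g(9) = mex{0} = 1
g(10) = mex{0,1} = 2
So g(10) = 2.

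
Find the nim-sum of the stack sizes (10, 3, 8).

1

Compute the nim-sum pairwise:
10 ^ 3 = 9
9 ^ 8 = 1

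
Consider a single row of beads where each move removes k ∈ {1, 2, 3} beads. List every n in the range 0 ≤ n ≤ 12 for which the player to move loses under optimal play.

Compute g(0), g(1), … for moves {1, 2, 3}:
g(0) = mex{} = 0
g(1) = mex{0} = 1
g(2) = mex{0,1} = 2
g(3) = mex{0,1,2} = 3
g(4) = mex{1,2,3} = 0
g(5) = mex{0,2,3} = 1
g(6) = mex{0,1,3} = 2
g(7) = mex{0,1,2} = 3
g(8) = mex{1,2,3} = 0
g(9) = mex{0,2,3} = 1
g(10) = mex{0,1,3} = 2
g(11) = mex{0,1,2} = 3
g(12) = mex{1,2,3} = 0
The P-positions (g = 0) in 0..12 are 0, 4, 8, 12.

0, 4, 8, 12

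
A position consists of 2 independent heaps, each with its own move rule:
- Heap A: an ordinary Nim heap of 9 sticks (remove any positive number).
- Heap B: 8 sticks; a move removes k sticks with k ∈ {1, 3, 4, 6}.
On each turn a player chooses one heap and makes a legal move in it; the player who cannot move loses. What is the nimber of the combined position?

Heap A is a plain Nim heap of size 9, so its Grundy value is 9.
For heap B, compute g(0), g(1), … with moves {1, 3, 4, 6}:
g(0) = mex{} = 0
g(1) = mex{0} = 1
g(2) = mex{1} = 0
g(3) = mex{0} = 1
g(4) = mex{0,1} = 2
g(5) = mex{0,1,2} = 3
g(6) = mex{0,1,3} = 2
g(7) = mex{1,2} = 0
g(8) = mex{0,2,3} = 1
So g(8) = 1.
The value of a disjunctive sum is the nim-sum of the parts.
Combined value = 9 ⊕ 1 = 8.

8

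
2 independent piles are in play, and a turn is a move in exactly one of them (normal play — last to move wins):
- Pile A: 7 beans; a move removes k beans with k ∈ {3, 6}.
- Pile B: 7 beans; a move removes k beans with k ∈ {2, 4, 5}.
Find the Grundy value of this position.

2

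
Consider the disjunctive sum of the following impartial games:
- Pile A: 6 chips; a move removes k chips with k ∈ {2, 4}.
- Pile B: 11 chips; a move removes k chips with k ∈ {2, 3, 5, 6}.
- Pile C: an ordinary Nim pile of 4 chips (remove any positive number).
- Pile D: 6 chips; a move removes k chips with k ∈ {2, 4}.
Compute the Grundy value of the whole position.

5

For pile A, compute g(0), g(1), … with moves {2, 4}:
k:     0  1  2  3  4  5  6
g(k):  0  0  1  1  2  2  0
So g(6) = 0.
Build the Grundy sequence for pile B with g(k) = mex{g(k−s) : s ∈ {2, 3, 5, 6}, s ≤ k}:
k:     0  1  2  3  4  5  6  7  8  9 10 11
g(k):  0  0  1  1  2  2  3  3  0  0  1  1
So g(11) = 1.
Pile C is a plain Nim pile of size 4, so its Grundy value is 4.
For pile D, compute g(0), g(1), … with moves {2, 4}:
k:     0  1  2  3  4  5  6
g(k):  0  0  1  1  2  2  0
So g(6) = 0.
By the Sprague-Grundy theorem, the Grundy value of a sum of independent games is the XOR of the component values.
Combined value = 0 XOR 1 XOR 4 XOR 0 = 5.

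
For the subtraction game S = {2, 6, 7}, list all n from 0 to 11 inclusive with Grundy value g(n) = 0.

0, 1, 4, 5, 9

Build the Grundy sequence with g(k) = mex{g(k−s) : s ∈ {2, 6, 7}, s ≤ k}:
k:     0  1  2  3  4  5  6  7  8  9 10 11
g(k):  0  0  1  1  0  0  1  1  2  0  3  1
The P-positions (g = 0) in 0..11 are 0, 1, 4, 5, 9.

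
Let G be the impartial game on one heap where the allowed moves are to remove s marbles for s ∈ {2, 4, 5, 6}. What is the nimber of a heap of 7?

Grundy values for subtraction set {2, 4, 5, 6}:
g(0) = mex{} = 0
g(1) = mex{} = 0
g(2) = mex{0} = 1
g(3) = mex{0} = 1
g(4) = mex{0,1} = 2
g(5) = mex{0,1} = 2
g(6) = mex{0,1,2} = 3
g(7) = mex{0,1,2} = 3
So g(7) = 3.

3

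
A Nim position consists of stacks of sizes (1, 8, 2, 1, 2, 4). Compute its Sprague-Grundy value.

12

Compute the nim-sum pairwise:
1 XOR 8 = 9
9 XOR 2 = 11
11 XOR 1 = 10
10 XOR 2 = 8
8 XOR 4 = 12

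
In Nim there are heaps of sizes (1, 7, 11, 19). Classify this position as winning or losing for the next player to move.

Winning position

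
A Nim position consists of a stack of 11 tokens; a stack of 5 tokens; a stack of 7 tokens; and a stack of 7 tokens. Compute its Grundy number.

Compute the nim-sum pairwise:
11 ⊕ 5 = 14
14 ⊕ 7 = 9
9 ⊕ 7 = 14

14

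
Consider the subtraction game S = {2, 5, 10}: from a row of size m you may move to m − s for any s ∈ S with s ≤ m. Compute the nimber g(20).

2

Grundy values for subtraction set {2, 5, 10}:
k:     0  1  2  3  4  5  6  7  8  9 10 11 12 13 14 15 16 17 18 19 20
g(k):  0  0  1  1  0  2  1  0  0  1  1  2  2  3  3  0  0  1  1  0  2
So g(20) = 2.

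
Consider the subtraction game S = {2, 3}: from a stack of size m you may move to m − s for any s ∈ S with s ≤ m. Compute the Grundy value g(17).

1

Grundy values for subtraction set {2, 3}:
k:     0  1  2  3  4  5  6  7  8  9 10 11 12 13 14 15 16 17
g(k):  0  0  1  1  2  0  0  1  1  2  0  0  1  1  2  0  0  1
So g(17) = 1.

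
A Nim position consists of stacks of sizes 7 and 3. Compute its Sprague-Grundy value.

Compute the nim-sum pairwise:
7 XOR 3 = 4

4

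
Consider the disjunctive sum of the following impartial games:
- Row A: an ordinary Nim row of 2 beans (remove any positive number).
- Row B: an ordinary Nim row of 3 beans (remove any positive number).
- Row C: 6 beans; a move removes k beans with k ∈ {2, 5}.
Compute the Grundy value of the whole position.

0

Row A is a plain Nim row of size 2, so its Grundy value is 2.
Row B is a plain Nim row of size 3, so its Grundy value is 3.
Grundy values for row C (subtraction set {2, 5}):
k:     0  1  2  3  4  5  6
g(k):  0  0  1  1  0  2  1
So g(6) = 1.
The value of a disjunctive sum is the nim-sum of the parts.
Combined value = 2 ⊕ 3 ⊕ 1 = 0.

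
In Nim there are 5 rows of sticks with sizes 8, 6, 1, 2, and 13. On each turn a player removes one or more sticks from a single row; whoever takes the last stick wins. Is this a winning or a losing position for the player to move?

Losing position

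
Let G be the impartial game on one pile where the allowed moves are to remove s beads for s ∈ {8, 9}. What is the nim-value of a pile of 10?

Compute g(0), g(1), … for moves {8, 9}:
k:     0  1  2  3  4  5  6  7  8  9 10
g(k):  0  0  0  0  0  0  0  0  1  1  1
So g(10) = 1.

1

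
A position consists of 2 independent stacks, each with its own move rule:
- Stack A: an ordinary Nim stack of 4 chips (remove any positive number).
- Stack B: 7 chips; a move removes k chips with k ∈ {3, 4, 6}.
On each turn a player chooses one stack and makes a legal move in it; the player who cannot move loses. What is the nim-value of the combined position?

Stack A is a plain Nim stack of size 4, so its Grundy value is 4.
Build the Grundy sequence for stack B with g(k) = mex{g(k−s) : s ∈ {3, 4, 6}, s ≤ k}:
k:     0  1  2  3  4  5  6  7
g(k):  0  0  0  1  1  1  2  2
So g(7) = 2.
The value of a disjunctive sum is the nim-sum of the parts.
Combined value = 4 ⊕ 2 = 6.

6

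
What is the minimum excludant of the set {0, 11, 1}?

2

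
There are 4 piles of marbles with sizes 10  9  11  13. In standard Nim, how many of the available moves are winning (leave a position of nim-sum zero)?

Bitwise XOR of the heap sizes:
  1010  (10)
  1001  (9)
  1011  (11)
  1101  (13)
  ----
  0101  (5)
The overall nim-sum is X = 5. A pile of size p has a winning move iff p XOR X < p (reduce it to p XOR X).
  10: 10 XOR 5 = 15 ≥ 10 — no move.
  9: 9 XOR 5 = 12 ≥ 9 — no move.
  11: 11 XOR 5 = 14 ≥ 11 — no move.
  13: 13 XOR 5 = 8 < 13 — winning move (to 8).
That gives 1 winning move.

1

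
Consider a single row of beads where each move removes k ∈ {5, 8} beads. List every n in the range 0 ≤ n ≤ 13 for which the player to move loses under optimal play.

0, 1, 2, 3, 4, 13

Build the Grundy sequence with g(k) = mex{g(k−s) : s ∈ {5, 8}, s ≤ k}:
g(0) = mex{} = 0
g(1) = mex{} = 0
g(2) = mex{} = 0
g(3) = mex{} = 0
g(4) = mex{} = 0
g(5) = mex{0} = 1
g(6) = mex{0} = 1
g(7) = mex{0} = 1
g(8) = mex{0} = 1
g(9) = mex{0} = 1
g(10) = mex{0,1} = 2
g(11) = mex{0,1} = 2
g(12) = mex{0,1} = 2
g(13) = mex{1} = 0
The P-positions (g = 0) in 0..13 are 0, 1, 2, 3, 4, 13.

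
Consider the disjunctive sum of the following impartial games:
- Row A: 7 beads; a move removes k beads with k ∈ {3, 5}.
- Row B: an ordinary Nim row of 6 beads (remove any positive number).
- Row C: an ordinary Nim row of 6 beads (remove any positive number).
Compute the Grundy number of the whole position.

Grundy values for row A (subtraction set {3, 5}):
k:     0  1  2  3  4  5  6  7
g(k):  0  0  0  1  1  1  2  2
So g(7) = 2.
Row B is a plain Nim row of size 6, so its Grundy value is 6.
Row C is a plain Nim row of size 6, so its Grundy value is 6.
The value of a disjunctive sum is the nim-sum of the parts.
Combined value = 2 ⊕ 6 ⊕ 6 = 2.

2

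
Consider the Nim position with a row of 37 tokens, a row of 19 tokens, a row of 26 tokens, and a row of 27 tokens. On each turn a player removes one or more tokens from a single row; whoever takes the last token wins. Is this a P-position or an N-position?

N-position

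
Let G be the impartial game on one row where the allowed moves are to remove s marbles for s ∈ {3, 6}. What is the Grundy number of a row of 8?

2

Compute g(0), g(1), … for moves {3, 6}:
g(0) = mex{} = 0
g(1) = mex{} = 0
g(2) = mex{} = 0
g(3) = mex{0} = 1
g(4) = mex{0} = 1
g(5) = mex{0} = 1
g(6) = mex{0,1} = 2
g(7) = mex{0,1} = 2
g(8) = mex{0,1} = 2
So g(8) = 2.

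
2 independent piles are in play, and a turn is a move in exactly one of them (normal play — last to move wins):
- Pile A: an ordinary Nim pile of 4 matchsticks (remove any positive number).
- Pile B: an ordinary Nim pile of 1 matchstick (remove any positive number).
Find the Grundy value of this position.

5

Pile A is a plain Nim pile of size 4, so its Grundy value is 4.
Pile B is a plain Nim pile of size 1, so its Grundy value is 1.
By the Sprague-Grundy theorem, the Grundy value of a sum of independent games is the XOR of the component values.
Combined value = 4 XOR 1 = 5.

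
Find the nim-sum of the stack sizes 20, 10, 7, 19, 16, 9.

Write each in binary and XOR column by column:
  10100  (20)
  01010  (10)
  00111  (7)
  10011  (19)
  10000  (16)
  01001  (9)
  -----
  10011  (19)

19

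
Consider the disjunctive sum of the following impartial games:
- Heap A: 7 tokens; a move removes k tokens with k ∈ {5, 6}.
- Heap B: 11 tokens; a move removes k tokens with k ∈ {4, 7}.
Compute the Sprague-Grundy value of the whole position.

1

Grundy values for heap A (subtraction set {5, 6}):
k:     0  1  2  3  4  5  6  7
g(k):  0  0  0  0  0  1  1  1
So g(7) = 1.
Build the Grundy sequence for heap B with g(k) = mex{g(k−s) : s ∈ {4, 7}, s ≤ k}:
g(0) = mex{} = 0
g(1) = mex{} = 0
g(2) = mex{} = 0
g(3) = mex{} = 0
g(4) = mex{0} = 1
g(5) = mex{0} = 1
g(6) = mex{0} = 1
g(7) = mex{0} = 1
g(8) = mex{0,1} = 2
g(9) = mex{0,1} = 2
g(10) = mex{0,1} = 2
g(11) = mex{1} = 0
So g(11) = 0.
By the Sprague-Grundy theorem, the Grundy value of a sum of independent games is the XOR of the component values.
Combined value = 1 XOR 0 = 1.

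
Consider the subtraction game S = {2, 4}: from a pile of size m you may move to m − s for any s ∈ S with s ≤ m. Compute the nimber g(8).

1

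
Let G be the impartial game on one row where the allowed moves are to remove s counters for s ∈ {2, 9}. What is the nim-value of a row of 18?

1

Grundy values for subtraction set {2, 9}:
k:     0  1  2  3  4  5  6  7  8  9 10 11 12 13 14 15 16 17 18
g(k):  0  0  1  1  0  0  1  1  0  2  1  0  0  1  1  0  0  1  1
So g(18) = 1.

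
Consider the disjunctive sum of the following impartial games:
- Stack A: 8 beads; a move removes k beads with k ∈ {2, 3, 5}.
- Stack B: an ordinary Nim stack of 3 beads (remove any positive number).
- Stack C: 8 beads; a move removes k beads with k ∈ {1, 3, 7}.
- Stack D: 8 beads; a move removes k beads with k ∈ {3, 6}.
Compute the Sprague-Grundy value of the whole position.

1

Grundy values for stack A (subtraction set {2, 3, 5}):
g(0) = mex{} = 0
g(1) = mex{} = 0
g(2) = mex{0} = 1
g(3) = mex{0} = 1
g(4) = mex{0,1} = 2
g(5) = mex{0,1} = 2
g(6) = mex{0,1,2} = 3
g(7) = mex{1,2} = 0
g(8) = mex{1,2,3} = 0
So g(8) = 0.
Stack B is a plain Nim stack of size 3, so its Grundy value is 3.
Build the Grundy sequence for stack C with g(k) = mex{g(k−s) : s ∈ {1, 3, 7}, s ≤ k}:
k:     0  1  2  3  4  5  6  7  8
g(k):  0  1  0  1  0  1  0  1  0
So g(8) = 0.
For stack D, compute g(0), g(1), … with moves {3, 6}:
g(0) = mex{} = 0
g(1) = mex{} = 0
g(2) = mex{} = 0
g(3) = mex{0} = 1
g(4) = mex{0} = 1
g(5) = mex{0} = 1
g(6) = mex{0,1} = 2
g(7) = mex{0,1} = 2
g(8) = mex{0,1} = 2
So g(8) = 2.
The value of a disjunctive sum is the nim-sum of the parts.
Combined value = 0 ⊕ 3 ⊕ 0 ⊕ 2 = 1.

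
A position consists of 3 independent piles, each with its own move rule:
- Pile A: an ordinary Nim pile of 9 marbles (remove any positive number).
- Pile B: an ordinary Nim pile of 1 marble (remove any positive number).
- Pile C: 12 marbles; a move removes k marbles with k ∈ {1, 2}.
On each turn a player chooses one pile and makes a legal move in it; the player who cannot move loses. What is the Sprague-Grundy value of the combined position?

Pile A is a plain Nim pile of size 9, so its Grundy value is 9.
Pile B is a plain Nim pile of size 1, so its Grundy value is 1.
For pile C, compute g(0), g(1), … with moves {1, 2}:
k:     0  1  2  3  4  5  6  7  8  9 10 11 12
g(k):  0  1  2  0  1  2  0  1  2  0  1  2  0
So g(12) = 0.
By the Sprague-Grundy theorem, the Grundy value of a sum of independent games is the XOR of the component values.
Combined value = 9 ⊕ 1 ⊕ 0 = 8.

8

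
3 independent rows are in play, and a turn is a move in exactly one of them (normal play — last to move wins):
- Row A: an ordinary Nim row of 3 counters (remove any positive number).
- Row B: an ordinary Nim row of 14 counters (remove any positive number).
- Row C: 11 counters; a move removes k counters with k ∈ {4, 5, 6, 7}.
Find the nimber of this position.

Row A is a plain Nim row of size 3, so its Grundy value is 3.
Row B is a plain Nim row of size 14, so its Grundy value is 14.
Grundy values for row C (subtraction set {4, 5, 6, 7}):
k:     0  1  2  3  4  5  6  7  8  9 10 11
g(k):  0  0  0  0  1  1  1  1  2  2  2  0
So g(11) = 0.
The value of a disjunctive sum is the nim-sum of the parts.
Combined value = 3 ⊕ 14 ⊕ 0 = 13.

13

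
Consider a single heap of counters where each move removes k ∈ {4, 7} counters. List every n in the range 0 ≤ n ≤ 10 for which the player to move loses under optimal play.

0, 1, 2, 3

Build the Grundy sequence with g(k) = mex{g(k−s) : s ∈ {4, 7}, s ≤ k}:
k:     0  1  2  3  4  5  6  7  8  9 10
g(k):  0  0  0  0  1  1  1  1  2  2  2
The P-positions (g = 0) in 0..10 are 0, 1, 2, 3.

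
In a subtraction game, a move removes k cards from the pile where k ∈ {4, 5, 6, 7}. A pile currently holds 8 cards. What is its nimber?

Grundy values for subtraction set {4, 5, 6, 7}:
k:     0  1  2  3  4  5  6  7  8
g(k):  0  0  0  0  1  1  1  1  2
So g(8) = 2.

2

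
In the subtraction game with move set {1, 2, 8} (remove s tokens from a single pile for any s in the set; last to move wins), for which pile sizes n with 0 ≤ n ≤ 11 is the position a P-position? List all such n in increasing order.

0, 3, 6, 9

Build the Grundy sequence with g(k) = mex{g(k−s) : s ∈ {1, 2, 8}, s ≤ k}:
k:     0  1  2  3  4  5  6  7  8  9 10 11
g(k):  0  1  2  0  1  2  0  1  2  0  1  2
The P-positions (g = 0) in 0..11 are 0, 3, 6, 9.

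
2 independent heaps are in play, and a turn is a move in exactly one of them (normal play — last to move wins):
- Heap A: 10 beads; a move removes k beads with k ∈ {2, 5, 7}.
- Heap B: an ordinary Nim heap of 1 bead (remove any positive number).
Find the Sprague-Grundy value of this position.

Build the Grundy sequence for heap A with g(k) = mex{g(k−s) : s ∈ {2, 5, 7}, s ≤ k}:
g(0) = mex{} = 0
g(1) = mex{} = 0
g(2) = mex{0} = 1
g(3) = mex{0} = 1
g(4) = mex{1} = 0
g(5) = mex{0,1} = 2
g(6) = mex{0} = 1
g(7) = mex{0,1,2} = 3
g(8) = mex{0,1} = 2
g(9) = mex{0,1,3} = 2
g(10) = mex{1,2} = 0
So g(10) = 0.
Heap B is a plain Nim heap of size 1, so its Grundy value is 1.
By the Sprague-Grundy theorem, the Grundy value of a sum of independent games is the XOR of the component values.
Combined value = 0 ⊕ 1 = 1.

1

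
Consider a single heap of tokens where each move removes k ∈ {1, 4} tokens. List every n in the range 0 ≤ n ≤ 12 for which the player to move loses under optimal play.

0, 2, 5, 7, 10, 12

Build the Grundy sequence with g(k) = mex{g(k−s) : s ∈ {1, 4}, s ≤ k}:
g(0) = mex{} = 0
g(1) = mex{0} = 1
g(2) = mex{1} = 0
g(3) = mex{0} = 1
g(4) = mex{0,1} = 2
g(5) = mex{1,2} = 0
g(6) = mex{0} = 1
g(7) = mex{1} = 0
g(8) = mex{0,2} = 1
g(9) = mex{0,1} = 2
g(10) = mex{1,2} = 0
g(11) = mex{0} = 1
g(12) = mex{1} = 0
The P-positions (g = 0) in 0..12 are 0, 2, 5, 7, 10, 12.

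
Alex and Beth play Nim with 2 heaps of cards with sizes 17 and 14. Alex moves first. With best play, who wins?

Alex wins

Bitwise XOR of the heap sizes:
  10001  (17)
  01110  (14)
  -----
  11111  (31)
The nim-sum is 31 ≠ 0, so this is an N-position: the player to move can win; Alex has a winning move.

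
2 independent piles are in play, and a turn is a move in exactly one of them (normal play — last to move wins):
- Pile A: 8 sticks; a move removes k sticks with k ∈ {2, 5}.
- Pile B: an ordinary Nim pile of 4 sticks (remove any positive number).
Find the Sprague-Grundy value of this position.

4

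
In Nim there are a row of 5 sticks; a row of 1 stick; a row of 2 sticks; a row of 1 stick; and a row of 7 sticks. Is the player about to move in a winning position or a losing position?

Losing position

Compute the nim-sum pairwise:
5 ⊕ 1 = 4
4 ⊕ 2 = 6
6 ⊕ 1 = 7
7 ⊕ 7 = 0
The nim-sum is 0, so this is a P-position: the player to move is in a losing position under optimal play.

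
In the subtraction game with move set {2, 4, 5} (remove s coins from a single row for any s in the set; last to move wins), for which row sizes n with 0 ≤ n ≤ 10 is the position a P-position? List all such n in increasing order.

0, 1, 7, 8

Compute g(0), g(1), … for moves {2, 4, 5}:
g(0) = mex{} = 0
g(1) = mex{} = 0
g(2) = mex{0} = 1
g(3) = mex{0} = 1
g(4) = mex{0,1} = 2
g(5) = mex{0,1} = 2
g(6) = mex{0,1,2} = 3
g(7) = mex{1,2} = 0
g(8) = mex{1,2,3} = 0
g(9) = mex{0,2} = 1
g(10) = mex{0,2,3} = 1
The P-positions (g = 0) in 0..10 are 0, 1, 7, 8.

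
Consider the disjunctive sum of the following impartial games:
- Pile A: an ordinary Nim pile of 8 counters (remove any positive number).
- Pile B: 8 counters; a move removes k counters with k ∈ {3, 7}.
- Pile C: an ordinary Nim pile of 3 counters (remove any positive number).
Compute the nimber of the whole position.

Pile A is a plain Nim pile of size 8, so its Grundy value is 8.
Build the Grundy sequence for pile B with g(k) = mex{g(k−s) : s ∈ {3, 7}, s ≤ k}:
k:     0  1  2  3  4  5  6  7  8
g(k):  0  0  0  1  1  1  0  2  2
So g(8) = 2.
Pile C is a plain Nim pile of size 3, so its Grundy value is 3.
The value of a disjunctive sum is the nim-sum of the parts.
Combined value = 8 XOR 2 XOR 3 = 9.

9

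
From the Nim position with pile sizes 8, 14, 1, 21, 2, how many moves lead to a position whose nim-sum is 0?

1

Nim-sum: 8 ^ 14 ^ 1 ^ 21 ^ 2 = 16.
The overall nim-sum is X = 16. A pile of size p has a winning move iff p XOR X < p (reduce it to p XOR X).
  8: 8 XOR 16 = 24 ≥ 8 — no move.
  14: 14 XOR 16 = 30 ≥ 14 — no move.
  1: 1 XOR 16 = 17 ≥ 1 — no move.
  21: 21 XOR 16 = 5 < 21 — winning move (to 5).
  2: 2 XOR 16 = 18 ≥ 2 — no move.
That gives 1 winning move.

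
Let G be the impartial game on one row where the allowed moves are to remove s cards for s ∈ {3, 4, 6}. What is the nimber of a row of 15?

2

Grundy values for subtraction set {3, 4, 6}:
k:     0  1  2  3  4  5  6  7  8  9 10 11 12 13 14 15
g(k):  0  0  0  1  1  1  2  2  2  0  0  0  1  1  1  2
So g(15) = 2.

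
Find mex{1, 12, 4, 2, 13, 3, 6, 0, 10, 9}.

5

The values 0, 1, 2, 3, 4 are all present; 5 is the first non-negative integer missing from the set.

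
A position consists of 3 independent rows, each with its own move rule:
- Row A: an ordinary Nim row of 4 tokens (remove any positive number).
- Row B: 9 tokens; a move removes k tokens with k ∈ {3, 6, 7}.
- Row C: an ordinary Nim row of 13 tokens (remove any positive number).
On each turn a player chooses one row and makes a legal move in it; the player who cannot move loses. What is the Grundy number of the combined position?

10

Row A is a plain Nim row of size 4, so its Grundy value is 4.
For row B, compute g(0), g(1), … with moves {3, 6, 7}:
g(0) = mex{} = 0
g(1) = mex{} = 0
g(2) = mex{} = 0
g(3) = mex{0} = 1
g(4) = mex{0} = 1
g(5) = mex{0} = 1
g(6) = mex{0,1} = 2
g(7) = mex{0,1} = 2
g(8) = mex{0,1} = 2
g(9) = mex{0,1,2} = 3
So g(9) = 3.
Row C is a plain Nim row of size 13, so its Grundy value is 13.
By the Sprague-Grundy theorem, the Grundy value of a sum of independent games is the XOR of the component values.
Combined value = 4 ⊕ 3 ⊕ 13 = 10.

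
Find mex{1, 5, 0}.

2

The values 0, 1 are all present; 2 is the first non-negative integer missing from the set.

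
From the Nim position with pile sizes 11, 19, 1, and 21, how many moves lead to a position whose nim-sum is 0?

1

In binary:
  01011  (11)
  10011  (19)
  00001  (1)
  10101  (21)
  -----
  01100  (12)
The overall nim-sum is X = 12. A pile of size p has a winning move iff p XOR X < p (reduce it to p XOR X).
  11: 11 XOR 12 = 7 < 11 — winning move (to 7).
  19: 19 XOR 12 = 31 ≥ 19 — no move.
  1: 1 XOR 12 = 13 ≥ 1 — no move.
  21: 21 XOR 12 = 25 ≥ 21 — no move.
That gives 1 winning move.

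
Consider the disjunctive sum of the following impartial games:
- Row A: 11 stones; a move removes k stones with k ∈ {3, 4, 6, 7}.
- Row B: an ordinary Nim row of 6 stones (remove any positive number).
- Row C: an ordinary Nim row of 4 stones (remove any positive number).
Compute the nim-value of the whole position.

Build the Grundy sequence for row A with g(k) = mex{g(k−s) : s ∈ {3, 4, 6, 7}, s ≤ k}:
k:     0  1  2  3  4  5  6  7  8  9 10 11
g(k):  0  0  0  1  1  1  2  2  2  3  0  0
So g(11) = 0.
Row B is a plain Nim row of size 6, so its Grundy value is 6.
Row C is a plain Nim row of size 4, so its Grundy value is 4.
The value of a disjunctive sum is the nim-sum of the parts.
Combined value = 0 XOR 6 XOR 4 = 2.

2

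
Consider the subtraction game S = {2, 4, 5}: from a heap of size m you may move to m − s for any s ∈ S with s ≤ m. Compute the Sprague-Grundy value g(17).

1

Compute g(0), g(1), … for moves {2, 4, 5}:
k:     0  1  2  3  4  5  6  7  8  9 10 11 12 13 14 15 16 17
g(k):  0  0  1  1  2  2  3  0  0  1  1  2  2  3  0  0  1  1
So g(17) = 1.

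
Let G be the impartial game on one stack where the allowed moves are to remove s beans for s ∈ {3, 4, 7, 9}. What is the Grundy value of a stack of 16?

Build the Grundy sequence with g(k) = mex{g(k−s) : s ∈ {3, 4, 7, 9}, s ≤ k}:
k:     0  1  2  3  4  5  6  7  8  9 10 11 12 13 14 15 16
g(k):  0  0  0  1  1  1  2  2  2  3  3  3  0  0  0  1  1
So g(16) = 1.

1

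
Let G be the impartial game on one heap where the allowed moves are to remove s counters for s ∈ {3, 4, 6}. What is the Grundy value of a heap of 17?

2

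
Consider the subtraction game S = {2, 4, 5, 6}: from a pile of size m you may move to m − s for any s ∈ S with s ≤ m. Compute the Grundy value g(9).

0

Build the Grundy sequence with g(k) = mex{g(k−s) : s ∈ {2, 4, 5, 6}, s ≤ k}:
k:     0  1  2  3  4  5  6  7  8  9
g(k):  0  0  1  1  2  2  3  3  0  0
So g(9) = 0.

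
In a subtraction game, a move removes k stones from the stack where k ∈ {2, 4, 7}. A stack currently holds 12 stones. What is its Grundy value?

0

Grundy values for subtraction set {2, 4, 7}:
g(0) = mex{} = 0
g(1) = mex{} = 0
g(2) = mex{0} = 1
g(3) = mex{0} = 1
g(4) = mex{0,1} = 2
g(5) = mex{0,1} = 2
g(6) = mex{1,2} = 0
g(7) = mex{0,1,2} = 3
g(8) = mex{0,2} = 1
g(9) = mex{1,2,3} = 0
g(10) = mex{0,1} = 2
g(11) = mex{0,2,3} = 1
g(12) = mex{1,2} = 0
So g(12) = 0.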